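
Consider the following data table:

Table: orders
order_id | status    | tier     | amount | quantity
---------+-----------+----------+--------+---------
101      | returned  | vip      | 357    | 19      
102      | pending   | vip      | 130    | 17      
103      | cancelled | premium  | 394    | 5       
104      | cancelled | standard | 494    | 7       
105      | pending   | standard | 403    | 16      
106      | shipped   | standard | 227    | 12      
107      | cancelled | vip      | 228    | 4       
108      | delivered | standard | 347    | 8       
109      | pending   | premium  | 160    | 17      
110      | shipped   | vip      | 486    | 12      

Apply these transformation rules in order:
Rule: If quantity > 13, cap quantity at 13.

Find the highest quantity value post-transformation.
13

Step 1: Original maximum quantity = 19
Step 2: Apply cap at 13
Step 3: 4 records had quantity > 13 and were capped
Step 4: Maximum after transformation = 13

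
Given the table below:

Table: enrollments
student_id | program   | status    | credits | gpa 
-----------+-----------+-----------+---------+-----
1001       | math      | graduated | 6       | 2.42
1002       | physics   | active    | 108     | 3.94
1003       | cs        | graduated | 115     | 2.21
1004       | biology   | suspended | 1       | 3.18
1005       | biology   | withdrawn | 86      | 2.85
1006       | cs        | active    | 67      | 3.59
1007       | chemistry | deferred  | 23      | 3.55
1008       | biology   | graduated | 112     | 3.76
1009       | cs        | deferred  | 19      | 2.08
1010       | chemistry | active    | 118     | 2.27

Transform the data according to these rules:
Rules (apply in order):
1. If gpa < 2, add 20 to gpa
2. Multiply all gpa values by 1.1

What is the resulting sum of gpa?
32.84

Step 1: Apply Rule 1 - Add 20 to records with gpa < 2
  - 0 records affected: 0 + (0 × 20) = 0
  - Unaffected records: 29.85
  - Sum after Rule 1: 29.85
Step 2: Apply Rule 2 - Multiply all by 1.1
  - 29.85 × 1.1 = 32.84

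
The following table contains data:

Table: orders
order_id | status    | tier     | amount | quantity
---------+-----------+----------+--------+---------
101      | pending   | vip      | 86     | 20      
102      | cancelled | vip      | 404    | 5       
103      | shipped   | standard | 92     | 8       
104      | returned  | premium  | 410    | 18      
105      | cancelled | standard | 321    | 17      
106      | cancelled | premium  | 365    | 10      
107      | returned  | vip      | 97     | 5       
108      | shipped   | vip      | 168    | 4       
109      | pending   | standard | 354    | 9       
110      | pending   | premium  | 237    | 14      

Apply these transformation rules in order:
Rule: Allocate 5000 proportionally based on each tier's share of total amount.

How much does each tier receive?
premium: 1996.84, standard: 1513.42, vip: 1489.74

Step 1: Calculate total amount = 2534
Step 2: Calculate each tier's proportion:
  premium: 1012/2534 = 39.94% → 1996.84
  standard: 767/2534 = 30.27% → 1513.42
  vip: 755/2534 = 29.79% → 1489.74
Step 3: Verify: sum of allocations ≈ 5000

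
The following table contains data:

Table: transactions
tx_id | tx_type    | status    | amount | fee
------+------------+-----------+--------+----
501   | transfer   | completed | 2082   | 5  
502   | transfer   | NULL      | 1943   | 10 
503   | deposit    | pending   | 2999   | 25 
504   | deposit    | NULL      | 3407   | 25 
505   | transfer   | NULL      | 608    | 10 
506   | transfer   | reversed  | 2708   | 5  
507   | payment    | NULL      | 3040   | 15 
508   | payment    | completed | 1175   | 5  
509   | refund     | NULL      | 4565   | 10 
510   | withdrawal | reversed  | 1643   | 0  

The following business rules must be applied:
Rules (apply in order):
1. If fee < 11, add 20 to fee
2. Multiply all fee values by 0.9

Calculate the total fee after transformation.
225.0

Step 1: Apply Rule 1 - Add 20 to records with fee < 11
  - 7 records affected: 45 + (7 × 20) = 185
  - Unaffected records: 65
  - Sum after Rule 1: 250
Step 2: Apply Rule 2 - Multiply all by 0.9
  - 250 × 0.9 = 225.0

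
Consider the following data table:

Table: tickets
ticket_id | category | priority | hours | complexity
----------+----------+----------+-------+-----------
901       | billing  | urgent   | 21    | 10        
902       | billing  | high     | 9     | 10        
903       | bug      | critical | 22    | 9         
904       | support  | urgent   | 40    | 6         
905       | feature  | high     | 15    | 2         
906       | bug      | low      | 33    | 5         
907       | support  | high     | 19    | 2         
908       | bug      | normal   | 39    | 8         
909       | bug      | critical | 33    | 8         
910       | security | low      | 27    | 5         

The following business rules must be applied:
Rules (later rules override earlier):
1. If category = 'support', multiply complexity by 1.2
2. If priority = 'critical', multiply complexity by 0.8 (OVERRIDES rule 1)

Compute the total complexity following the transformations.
63.2

Step 1: Rule 2 takes priority for records with priority = 'critical'
  - 2 records: 17 × 0.8 = 13.6
Step 2: Rule 1 applies to remaining records with category = 'support'
  - 2 records: 8 × 1.2 = 9.6
Step 3: Other records unchanged: 40
Step 4: Final sum = 13.6 + 9.6 + 40 = 63.2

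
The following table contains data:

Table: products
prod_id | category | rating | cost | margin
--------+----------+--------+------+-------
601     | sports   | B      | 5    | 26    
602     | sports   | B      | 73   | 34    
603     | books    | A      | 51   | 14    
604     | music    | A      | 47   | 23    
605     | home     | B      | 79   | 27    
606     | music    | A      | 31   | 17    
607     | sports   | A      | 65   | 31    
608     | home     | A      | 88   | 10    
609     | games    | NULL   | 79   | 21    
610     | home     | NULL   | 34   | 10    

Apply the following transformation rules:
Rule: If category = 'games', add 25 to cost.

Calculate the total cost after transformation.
577

Step 1: Count records where category = 'games': 1
Step 2: Total bonus added: 1 × 25 = 25
Step 3: Original sum of cost: 552
Step 4: Final sum = 552 + 25 = 577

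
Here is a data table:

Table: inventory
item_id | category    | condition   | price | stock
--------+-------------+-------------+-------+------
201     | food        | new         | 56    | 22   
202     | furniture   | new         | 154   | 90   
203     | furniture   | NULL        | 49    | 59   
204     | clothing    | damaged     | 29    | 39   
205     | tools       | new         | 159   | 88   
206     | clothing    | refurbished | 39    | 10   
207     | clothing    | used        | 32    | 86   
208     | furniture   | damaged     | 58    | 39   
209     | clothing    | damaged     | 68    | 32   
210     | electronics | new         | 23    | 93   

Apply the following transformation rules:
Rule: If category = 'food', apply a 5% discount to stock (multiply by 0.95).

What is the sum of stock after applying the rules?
556.9

Step 1: Records with category = 'food' have total stock = 22
Step 2: Apply multiplier: 22 × 0.95 = 20.9
Step 3: Other records total: 536
Step 4: Final sum = 20.9 + 536 = 556.9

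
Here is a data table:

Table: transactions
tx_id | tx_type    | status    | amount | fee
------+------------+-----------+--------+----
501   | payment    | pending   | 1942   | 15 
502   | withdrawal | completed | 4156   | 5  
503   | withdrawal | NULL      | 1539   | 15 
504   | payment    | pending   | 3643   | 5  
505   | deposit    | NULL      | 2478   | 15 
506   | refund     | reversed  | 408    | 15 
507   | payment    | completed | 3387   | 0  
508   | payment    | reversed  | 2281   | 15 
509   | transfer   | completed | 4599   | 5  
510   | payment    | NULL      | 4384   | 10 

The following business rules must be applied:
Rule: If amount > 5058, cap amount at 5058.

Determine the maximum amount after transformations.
4599

Step 1: Original maximum amount = 4599
Step 2: Check cap of 5058 against maximum
Step 3: No records exceed the cap (max 4599 <= cap 5058), so no capping applies
Step 4: Maximum after transformation = 4599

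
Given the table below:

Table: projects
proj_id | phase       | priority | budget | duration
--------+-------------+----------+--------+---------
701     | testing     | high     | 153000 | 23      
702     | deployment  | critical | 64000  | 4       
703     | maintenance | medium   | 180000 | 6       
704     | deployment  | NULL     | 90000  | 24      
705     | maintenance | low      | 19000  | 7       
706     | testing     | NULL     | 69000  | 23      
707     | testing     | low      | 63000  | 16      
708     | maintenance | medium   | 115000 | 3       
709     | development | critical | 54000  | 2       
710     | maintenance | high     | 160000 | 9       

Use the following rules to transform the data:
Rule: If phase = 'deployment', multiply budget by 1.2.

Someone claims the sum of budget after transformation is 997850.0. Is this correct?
No, the correct result is 997800.0.

Step 1: Calculate the correct sum after transformation
Step 2: Apply multiplier 1.2 to records where phase = 'deployment'
Step 3: Correct result = 997800.0
Step 4: Claimed result = 997850.0
Step 5: 997800.0 ≠ 997850.0
Conclusion: The claimed result is incorrect. The correct answer is 997800.0.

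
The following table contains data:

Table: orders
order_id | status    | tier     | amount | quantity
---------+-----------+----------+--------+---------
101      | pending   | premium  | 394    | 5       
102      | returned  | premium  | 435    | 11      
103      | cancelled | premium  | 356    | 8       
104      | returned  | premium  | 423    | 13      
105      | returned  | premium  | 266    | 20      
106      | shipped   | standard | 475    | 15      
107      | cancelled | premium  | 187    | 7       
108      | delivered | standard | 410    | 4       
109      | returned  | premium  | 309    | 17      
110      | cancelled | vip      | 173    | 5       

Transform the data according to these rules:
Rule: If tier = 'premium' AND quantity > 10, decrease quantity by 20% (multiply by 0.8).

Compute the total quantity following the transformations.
92.8

Step 1: Find records where tier = 'premium' AND quantity > 10
Step 2: 4 records match, summing to 61
Step 3: After multiplier: 61 × 0.8 = 48.8
Step 4: Unaffected records sum: 44
Step 5: Final sum = 48.8 + 44 = 92.8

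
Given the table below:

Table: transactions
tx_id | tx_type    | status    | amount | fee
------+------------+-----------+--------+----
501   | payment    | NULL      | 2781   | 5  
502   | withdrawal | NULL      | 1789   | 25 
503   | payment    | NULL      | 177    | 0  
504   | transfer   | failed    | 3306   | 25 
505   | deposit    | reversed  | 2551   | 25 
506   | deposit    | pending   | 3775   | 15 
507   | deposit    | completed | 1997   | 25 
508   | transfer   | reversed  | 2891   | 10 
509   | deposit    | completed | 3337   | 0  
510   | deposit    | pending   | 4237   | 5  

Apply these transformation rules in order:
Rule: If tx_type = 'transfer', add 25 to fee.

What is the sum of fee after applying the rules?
185

Step 1: Count records where tx_type = 'transfer': 2
Step 2: Total bonus added: 2 × 25 = 50
Step 3: Original sum of fee: 135
Step 4: Final sum = 135 + 50 = 185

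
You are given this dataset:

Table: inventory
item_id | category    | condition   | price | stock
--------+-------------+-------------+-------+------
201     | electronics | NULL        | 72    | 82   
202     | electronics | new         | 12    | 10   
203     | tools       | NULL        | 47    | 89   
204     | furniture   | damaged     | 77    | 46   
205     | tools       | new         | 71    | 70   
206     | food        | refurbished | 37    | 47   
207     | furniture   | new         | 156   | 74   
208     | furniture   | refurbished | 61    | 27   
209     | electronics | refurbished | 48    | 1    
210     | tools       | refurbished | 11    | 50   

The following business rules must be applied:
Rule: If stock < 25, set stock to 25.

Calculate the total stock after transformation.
535

Step 1: 2 records have stock < 25
Step 2: These records originally summed to 11
Step 3: After setting to minimum: 2 × 25 = 50
Step 4: Unaffected records sum: 485
Step 5: Final sum = 50 + 485 = 535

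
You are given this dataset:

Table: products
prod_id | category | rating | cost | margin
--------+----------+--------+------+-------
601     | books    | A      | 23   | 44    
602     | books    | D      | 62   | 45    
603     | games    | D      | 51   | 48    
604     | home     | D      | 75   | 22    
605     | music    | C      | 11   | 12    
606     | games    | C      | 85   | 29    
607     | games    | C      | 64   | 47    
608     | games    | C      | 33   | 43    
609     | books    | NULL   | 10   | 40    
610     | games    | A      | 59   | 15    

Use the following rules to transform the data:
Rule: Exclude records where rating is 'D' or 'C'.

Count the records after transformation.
3

Step 1: Count records to exclude
  - 3 (D) + 4 (C) = 7 records
Step 2: Total records: 10
Step 3: Remaining = 10 - 7 = 3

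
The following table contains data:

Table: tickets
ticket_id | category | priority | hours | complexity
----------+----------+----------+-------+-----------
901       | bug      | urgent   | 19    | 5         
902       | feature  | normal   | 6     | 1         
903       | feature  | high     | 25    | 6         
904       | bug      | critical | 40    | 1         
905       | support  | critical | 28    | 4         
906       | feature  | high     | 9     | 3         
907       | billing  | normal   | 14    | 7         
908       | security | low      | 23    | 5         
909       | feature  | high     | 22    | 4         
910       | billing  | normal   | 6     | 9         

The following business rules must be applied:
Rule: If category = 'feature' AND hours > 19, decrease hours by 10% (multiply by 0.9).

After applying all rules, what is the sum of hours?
187.3

Step 1: Find records where category = 'feature' AND hours > 19
Step 2: 2 records match, summing to 47
Step 3: After multiplier: 47 × 0.9 = 42.3
Step 4: Unaffected records sum: 145
Step 5: Final sum = 42.3 + 145 = 187.3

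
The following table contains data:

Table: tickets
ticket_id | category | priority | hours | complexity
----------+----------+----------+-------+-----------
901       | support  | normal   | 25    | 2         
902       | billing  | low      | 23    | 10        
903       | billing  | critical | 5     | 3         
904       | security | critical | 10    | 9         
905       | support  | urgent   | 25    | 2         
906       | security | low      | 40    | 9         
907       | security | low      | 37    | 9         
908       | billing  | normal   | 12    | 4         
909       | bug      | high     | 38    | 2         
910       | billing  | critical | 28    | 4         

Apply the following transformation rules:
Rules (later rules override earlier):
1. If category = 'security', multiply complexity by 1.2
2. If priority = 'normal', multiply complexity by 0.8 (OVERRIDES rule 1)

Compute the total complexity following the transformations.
58.2

Step 1: Rule 2 takes priority for records with priority = 'normal'
  - 2 records: 6 × 0.8 = 4.8
Step 2: Rule 1 applies to remaining records with category = 'security'
  - 3 records: 27 × 1.2 = 32.4
Step 3: Other records unchanged: 21
Step 4: Final sum = 4.8 + 32.4 + 21 = 58.2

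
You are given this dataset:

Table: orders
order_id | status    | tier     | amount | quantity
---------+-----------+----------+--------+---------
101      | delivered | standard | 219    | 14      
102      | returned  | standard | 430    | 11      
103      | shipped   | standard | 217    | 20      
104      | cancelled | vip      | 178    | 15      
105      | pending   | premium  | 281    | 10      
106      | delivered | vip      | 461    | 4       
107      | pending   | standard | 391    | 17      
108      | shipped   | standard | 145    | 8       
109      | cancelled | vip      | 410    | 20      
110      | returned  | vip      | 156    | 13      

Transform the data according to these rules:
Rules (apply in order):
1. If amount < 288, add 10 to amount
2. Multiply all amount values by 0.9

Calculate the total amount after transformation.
2653.2

Step 1: Apply Rule 1 - Add 10 to records with amount < 288
  - 6 records affected: 1196 + (6 × 10) = 1256
  - Unaffected records: 1692
  - Sum after Rule 1: 2948
Step 2: Apply Rule 2 - Multiply all by 0.9
  - 2948 × 0.9 = 2653.2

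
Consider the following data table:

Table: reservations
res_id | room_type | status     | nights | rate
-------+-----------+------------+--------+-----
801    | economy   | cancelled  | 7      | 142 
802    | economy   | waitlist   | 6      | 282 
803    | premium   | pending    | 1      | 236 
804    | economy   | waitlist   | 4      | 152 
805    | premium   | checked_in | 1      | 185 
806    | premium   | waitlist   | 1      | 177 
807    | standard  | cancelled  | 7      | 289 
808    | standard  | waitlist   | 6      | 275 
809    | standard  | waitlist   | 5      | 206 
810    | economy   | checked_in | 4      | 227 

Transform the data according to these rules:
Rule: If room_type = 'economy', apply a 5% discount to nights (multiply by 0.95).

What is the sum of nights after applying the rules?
40.95

Step 1: Records with room_type = 'economy' have total nights = 21
Step 2: Apply multiplier: 21 × 0.95 = 19.95
Step 3: Other records total: 21
Step 4: Final sum = 19.95 + 21 = 40.95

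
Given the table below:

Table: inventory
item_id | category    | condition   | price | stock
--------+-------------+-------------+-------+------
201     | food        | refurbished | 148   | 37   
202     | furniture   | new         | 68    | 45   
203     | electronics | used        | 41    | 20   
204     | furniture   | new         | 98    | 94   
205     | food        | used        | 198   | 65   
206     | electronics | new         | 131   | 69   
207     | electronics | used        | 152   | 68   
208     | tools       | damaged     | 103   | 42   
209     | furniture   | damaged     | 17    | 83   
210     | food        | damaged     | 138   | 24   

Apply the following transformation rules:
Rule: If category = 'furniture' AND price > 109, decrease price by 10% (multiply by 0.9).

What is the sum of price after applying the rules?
1094

Step 1: Find records where category = 'furniture' AND price > 109
Step 2: 0 records match, summing to 0
Step 3: After multiplier: 0 × 0.9 = 0.0
Step 4: Unaffected records sum: 1094
Step 5: Final sum = 0.0 + 1094 = 1094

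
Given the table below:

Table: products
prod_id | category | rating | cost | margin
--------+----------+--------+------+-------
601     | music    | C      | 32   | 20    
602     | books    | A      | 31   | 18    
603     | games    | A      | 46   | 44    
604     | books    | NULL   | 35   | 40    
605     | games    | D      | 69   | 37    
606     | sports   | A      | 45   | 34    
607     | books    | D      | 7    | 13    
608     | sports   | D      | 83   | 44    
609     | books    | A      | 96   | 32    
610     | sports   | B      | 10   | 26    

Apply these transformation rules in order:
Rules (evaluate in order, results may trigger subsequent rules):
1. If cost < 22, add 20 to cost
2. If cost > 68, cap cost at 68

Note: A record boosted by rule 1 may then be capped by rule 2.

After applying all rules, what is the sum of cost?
450

Step 1: Apply rule 1 to records with cost < 22
  - 2 records get bonus of 20
  - Of these, 0 records then exceed 68 and get capped
Step 2: Apply rule 2 to records with cost > 68
  - 3 records (original) are capped
Step 3: Calculate final sum = 450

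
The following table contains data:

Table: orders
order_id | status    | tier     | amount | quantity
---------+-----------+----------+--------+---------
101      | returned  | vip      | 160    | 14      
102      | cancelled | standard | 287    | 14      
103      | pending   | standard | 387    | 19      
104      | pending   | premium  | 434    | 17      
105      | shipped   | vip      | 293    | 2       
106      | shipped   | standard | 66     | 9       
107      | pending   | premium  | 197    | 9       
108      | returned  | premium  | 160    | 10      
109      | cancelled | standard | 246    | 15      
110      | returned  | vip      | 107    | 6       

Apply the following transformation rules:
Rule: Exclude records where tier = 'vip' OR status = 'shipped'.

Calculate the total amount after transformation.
1711

Step 1: Find records where tier = 'vip' OR status = 'shipped'
Step 2: 4 records match, summing to 626
Step 3: Original sum: 2337
Step 4: Remaining sum = 2337 - 626 = 1711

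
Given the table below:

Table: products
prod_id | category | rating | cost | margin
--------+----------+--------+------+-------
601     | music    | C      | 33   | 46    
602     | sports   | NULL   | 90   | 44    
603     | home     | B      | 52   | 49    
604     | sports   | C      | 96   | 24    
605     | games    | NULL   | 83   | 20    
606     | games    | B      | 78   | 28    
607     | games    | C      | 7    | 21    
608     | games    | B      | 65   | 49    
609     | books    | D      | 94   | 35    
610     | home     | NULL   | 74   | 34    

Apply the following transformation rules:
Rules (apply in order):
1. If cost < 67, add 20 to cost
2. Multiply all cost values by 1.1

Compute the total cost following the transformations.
827.2

Step 1: Apply Rule 1 - Add 20 to records with cost < 67
  - 4 records affected: 157 + (4 × 20) = 237
  - Unaffected records: 515
  - Sum after Rule 1: 752
Step 2: Apply Rule 2 - Multiply all by 1.1
  - 752 × 1.1 = 827.2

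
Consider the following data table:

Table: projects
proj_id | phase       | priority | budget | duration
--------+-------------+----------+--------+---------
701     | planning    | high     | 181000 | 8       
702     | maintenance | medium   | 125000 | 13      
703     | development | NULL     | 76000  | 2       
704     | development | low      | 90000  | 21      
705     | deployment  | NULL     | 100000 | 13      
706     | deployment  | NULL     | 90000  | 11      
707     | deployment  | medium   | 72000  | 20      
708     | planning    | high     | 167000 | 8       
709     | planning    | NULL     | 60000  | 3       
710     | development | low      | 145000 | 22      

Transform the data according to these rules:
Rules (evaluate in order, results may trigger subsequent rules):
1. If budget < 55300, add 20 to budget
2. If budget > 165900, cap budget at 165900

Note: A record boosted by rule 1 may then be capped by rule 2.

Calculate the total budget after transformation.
1089800

Step 1: Apply rule 1 to records with budget < 55300
  - 0 records get bonus of 20
  - Of these, 0 records then exceed 165900 and get capped
Step 2: Apply rule 2 to records with budget > 165900
  - 2 records (original) are capped
Step 3: Calculate final sum = 1089800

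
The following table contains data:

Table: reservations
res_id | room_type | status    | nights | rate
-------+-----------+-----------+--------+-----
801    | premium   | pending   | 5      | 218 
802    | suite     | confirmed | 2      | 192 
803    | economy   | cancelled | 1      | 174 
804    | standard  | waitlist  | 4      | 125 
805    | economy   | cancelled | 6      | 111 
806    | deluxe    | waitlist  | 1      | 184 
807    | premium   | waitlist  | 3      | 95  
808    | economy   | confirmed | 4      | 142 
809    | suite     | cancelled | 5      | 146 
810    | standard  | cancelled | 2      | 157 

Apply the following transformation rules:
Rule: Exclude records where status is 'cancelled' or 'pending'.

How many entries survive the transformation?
5

Step 1: Count records to exclude
  - 4 (cancelled) + 1 (pending) = 5 records
Step 2: Total records: 10
Step 3: Remaining = 10 - 5 = 5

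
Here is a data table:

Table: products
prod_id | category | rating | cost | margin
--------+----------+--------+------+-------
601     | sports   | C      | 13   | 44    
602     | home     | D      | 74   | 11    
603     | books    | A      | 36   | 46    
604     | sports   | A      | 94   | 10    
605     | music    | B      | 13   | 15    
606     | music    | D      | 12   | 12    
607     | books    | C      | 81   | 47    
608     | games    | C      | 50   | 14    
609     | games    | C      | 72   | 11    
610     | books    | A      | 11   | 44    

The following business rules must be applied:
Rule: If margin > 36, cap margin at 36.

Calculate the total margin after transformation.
217

Step 1: 4 records have margin > 36
Step 2: These records originally summed to 181
Step 3: After capping: 4 × 36 = 144
Step 4: Unaffected records sum: 73
Step 5: Final sum = 144 + 73 = 217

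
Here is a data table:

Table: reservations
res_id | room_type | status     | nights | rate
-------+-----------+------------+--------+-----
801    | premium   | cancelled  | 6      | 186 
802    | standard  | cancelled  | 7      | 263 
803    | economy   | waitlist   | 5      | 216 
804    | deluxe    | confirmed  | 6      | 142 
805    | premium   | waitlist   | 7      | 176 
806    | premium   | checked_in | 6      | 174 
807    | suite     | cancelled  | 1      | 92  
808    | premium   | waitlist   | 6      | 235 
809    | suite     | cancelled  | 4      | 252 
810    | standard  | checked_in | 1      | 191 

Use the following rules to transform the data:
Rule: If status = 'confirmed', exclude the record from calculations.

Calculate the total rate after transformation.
1785

Step 1: Identify records where status = 'confirmed'
Step 2: The excluded records sum to 142
Step 3: Original total rate = 1927
Step 4: Remaining total = 1927 - 142 = 1785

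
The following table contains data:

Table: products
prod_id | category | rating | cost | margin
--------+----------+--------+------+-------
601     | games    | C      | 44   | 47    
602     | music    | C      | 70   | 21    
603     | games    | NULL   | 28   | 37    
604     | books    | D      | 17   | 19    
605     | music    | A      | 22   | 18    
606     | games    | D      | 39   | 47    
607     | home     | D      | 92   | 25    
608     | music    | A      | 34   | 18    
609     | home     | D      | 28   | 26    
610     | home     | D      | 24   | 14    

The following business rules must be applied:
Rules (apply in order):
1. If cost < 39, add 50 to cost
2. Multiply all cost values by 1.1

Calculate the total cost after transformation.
767.8

Step 1: Apply Rule 1 - Add 50 to records with cost < 39
  - 6 records affected: 153 + (6 × 50) = 453
  - Unaffected records: 245
  - Sum after Rule 1: 698
Step 2: Apply Rule 2 - Multiply all by 1.1
  - 698 × 1.1 = 767.8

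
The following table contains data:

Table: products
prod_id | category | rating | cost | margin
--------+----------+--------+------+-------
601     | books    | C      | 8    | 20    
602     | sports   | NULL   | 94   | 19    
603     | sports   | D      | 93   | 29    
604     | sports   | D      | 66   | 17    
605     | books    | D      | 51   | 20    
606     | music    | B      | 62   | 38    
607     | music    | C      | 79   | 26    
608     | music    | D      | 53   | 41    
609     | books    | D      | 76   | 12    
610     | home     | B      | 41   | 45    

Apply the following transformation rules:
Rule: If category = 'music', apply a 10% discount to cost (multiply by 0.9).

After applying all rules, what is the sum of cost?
603.6

Step 1: Records with category = 'music' have total cost = 194
Step 2: Apply multiplier: 194 × 0.9 = 174.6
Step 3: Other records total: 429
Step 4: Final sum = 174.6 + 429 = 603.6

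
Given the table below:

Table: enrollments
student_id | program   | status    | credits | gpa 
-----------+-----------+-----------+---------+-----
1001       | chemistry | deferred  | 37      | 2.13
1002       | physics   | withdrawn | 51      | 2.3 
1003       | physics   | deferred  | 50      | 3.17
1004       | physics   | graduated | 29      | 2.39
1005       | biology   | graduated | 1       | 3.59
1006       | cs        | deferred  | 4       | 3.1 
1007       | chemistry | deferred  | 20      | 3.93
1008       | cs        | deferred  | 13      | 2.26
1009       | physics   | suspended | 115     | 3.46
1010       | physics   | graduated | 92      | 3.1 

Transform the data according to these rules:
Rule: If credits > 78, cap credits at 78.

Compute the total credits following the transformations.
361

Step 1: 2 records have credits > 78
Step 2: These records originally summed to 207
Step 3: After capping: 2 × 78 = 156
Step 4: Unaffected records sum: 205
Step 5: Final sum = 156 + 205 = 361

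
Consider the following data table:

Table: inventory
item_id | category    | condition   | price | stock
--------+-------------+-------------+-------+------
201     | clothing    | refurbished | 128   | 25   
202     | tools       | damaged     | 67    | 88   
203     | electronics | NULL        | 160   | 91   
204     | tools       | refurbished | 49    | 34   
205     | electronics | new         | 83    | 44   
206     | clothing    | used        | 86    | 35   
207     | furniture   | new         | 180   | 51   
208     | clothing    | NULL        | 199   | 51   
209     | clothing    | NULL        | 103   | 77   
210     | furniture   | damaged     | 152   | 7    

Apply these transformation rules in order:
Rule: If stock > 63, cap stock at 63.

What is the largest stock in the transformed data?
63

Step 1: Original maximum stock = 91
Step 2: Apply cap at 63
Step 3: 3 records had stock > 63 and were capped
Step 4: Maximum after transformation = 63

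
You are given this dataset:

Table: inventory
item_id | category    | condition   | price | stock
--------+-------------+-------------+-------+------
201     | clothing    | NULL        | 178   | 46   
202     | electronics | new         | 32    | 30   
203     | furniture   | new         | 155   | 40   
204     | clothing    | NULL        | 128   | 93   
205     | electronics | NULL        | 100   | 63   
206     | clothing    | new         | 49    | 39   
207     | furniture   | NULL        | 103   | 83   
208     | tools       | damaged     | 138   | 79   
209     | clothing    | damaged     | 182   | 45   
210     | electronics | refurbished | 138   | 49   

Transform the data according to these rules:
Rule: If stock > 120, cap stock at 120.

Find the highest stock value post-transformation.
93

Step 1: Original maximum stock = 93
Step 2: Check cap of 120 against maximum
Step 3: No records exceed the cap (max 93 <= cap 120), so no capping applies
Step 4: Maximum after transformation = 93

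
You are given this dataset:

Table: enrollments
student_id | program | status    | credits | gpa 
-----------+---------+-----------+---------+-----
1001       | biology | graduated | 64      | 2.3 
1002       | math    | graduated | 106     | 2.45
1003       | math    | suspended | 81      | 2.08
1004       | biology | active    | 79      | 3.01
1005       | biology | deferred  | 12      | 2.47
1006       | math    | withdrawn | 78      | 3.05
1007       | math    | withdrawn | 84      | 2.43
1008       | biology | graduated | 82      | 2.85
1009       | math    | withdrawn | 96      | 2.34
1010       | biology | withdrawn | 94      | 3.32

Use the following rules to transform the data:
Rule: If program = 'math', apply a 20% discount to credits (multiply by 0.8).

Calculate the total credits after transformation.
687.0

Step 1: Records with program = 'math' have total credits = 445
Step 2: Apply multiplier: 445 × 0.8 = 356.0
Step 3: Other records total: 331
Step 4: Final sum = 356.0 + 331 = 687.0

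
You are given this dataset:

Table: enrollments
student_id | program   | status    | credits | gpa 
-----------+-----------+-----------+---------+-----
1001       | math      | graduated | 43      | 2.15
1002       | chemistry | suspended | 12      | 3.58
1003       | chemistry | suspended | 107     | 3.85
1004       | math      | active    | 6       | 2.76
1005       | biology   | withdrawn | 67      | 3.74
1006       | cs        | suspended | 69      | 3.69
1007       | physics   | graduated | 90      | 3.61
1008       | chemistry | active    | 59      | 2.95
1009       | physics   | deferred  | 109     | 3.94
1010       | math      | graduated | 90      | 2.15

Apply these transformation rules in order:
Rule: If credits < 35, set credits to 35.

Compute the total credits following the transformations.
704

Step 1: 2 records have credits < 35
Step 2: These records originally summed to 18
Step 3: After setting to minimum: 2 × 35 = 70
Step 4: Unaffected records sum: 634
Step 5: Final sum = 70 + 634 = 704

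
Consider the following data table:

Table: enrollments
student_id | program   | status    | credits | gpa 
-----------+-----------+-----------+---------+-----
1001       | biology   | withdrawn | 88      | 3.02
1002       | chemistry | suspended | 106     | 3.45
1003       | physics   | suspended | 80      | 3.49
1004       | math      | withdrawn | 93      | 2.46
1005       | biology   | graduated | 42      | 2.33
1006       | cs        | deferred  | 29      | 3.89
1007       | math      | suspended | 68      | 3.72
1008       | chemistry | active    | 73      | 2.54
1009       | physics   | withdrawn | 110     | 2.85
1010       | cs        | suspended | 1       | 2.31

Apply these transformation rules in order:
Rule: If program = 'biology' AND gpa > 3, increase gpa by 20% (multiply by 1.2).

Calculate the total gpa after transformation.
30.66

Step 1: Find records where program = 'biology' AND gpa > 3
Step 2: 1 records match, summing to 3.02
Step 3: After multiplier: 3.02 × 1.2 = 3.62
Step 4: Unaffected records sum: 27.04
Step 5: Final sum = 3.62 + 27.04 = 30.66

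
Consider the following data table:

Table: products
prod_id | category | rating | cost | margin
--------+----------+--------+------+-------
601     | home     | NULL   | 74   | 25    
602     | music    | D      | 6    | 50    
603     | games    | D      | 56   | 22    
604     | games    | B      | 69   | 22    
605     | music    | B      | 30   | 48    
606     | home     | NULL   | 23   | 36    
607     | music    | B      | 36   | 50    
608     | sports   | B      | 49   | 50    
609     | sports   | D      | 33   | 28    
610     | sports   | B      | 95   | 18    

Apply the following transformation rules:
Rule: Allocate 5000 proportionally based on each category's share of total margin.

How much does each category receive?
games: 630.37, home: 873.93, music: 2120.34, sports: 1375.36

Step 1: Calculate total margin = 349
Step 2: Calculate each category's proportion:
  games: 44/349 = 12.61% → 630.37
  home: 61/349 = 17.48% → 873.93
  music: 148/349 = 42.41% → 2120.34
  sports: 96/349 = 27.51% → 1375.36
Step 3: Verify: sum of allocations ≈ 5000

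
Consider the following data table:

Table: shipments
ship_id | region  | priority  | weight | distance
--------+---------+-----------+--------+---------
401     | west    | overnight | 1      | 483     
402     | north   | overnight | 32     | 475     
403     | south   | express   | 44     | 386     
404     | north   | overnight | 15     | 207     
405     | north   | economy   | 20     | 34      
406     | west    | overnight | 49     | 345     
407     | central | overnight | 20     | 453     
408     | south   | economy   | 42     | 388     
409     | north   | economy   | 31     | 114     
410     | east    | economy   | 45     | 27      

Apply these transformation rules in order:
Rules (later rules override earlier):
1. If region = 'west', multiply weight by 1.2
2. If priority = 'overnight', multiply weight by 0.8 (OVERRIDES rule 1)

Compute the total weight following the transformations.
275.6

Step 1: Rule 2 takes priority for records with priority = 'overnight'
  - 5 records: 117 × 0.8 = 93.6
Step 2: Rule 1 applies to remaining records with region = 'west'
  - 0 records: 0 × 1.2 = 0.0
Step 3: Other records unchanged: 182
Step 4: Final sum = 93.6 + 0.0 + 182 = 275.6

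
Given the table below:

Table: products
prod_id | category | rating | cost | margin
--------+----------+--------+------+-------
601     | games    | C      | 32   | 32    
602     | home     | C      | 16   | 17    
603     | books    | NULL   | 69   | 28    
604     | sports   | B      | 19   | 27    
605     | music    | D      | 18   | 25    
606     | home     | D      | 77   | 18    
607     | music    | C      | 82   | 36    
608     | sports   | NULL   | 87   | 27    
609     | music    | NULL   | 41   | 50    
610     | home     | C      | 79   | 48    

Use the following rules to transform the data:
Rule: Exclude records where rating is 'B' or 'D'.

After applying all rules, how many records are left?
7

Step 1: Count records to exclude
  - 1 (B) + 2 (D) = 3 records
Step 2: Total records: 10
Step 3: Remaining = 10 - 3 = 7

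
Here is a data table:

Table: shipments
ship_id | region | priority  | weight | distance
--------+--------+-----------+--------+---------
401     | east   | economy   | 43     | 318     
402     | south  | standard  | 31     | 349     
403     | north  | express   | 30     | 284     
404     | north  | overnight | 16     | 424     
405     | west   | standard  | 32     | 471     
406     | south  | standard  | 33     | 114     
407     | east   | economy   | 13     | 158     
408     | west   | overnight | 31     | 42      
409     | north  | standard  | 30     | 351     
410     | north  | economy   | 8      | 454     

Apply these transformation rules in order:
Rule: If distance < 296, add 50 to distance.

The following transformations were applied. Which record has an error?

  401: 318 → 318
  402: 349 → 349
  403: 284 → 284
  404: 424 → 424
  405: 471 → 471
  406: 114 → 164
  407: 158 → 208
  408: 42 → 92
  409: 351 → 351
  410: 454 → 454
Record 403 has an error. The correct transformed value should be 334, not 284.

Step 1: Check each record against the rule
Step 2: Record 403 has distance = 284
Step 3: Since 284 < 296, the bonus should have been applied
Step 4: Correct value = 334, but claimed value = 284
Conclusion: Record 403 has the error.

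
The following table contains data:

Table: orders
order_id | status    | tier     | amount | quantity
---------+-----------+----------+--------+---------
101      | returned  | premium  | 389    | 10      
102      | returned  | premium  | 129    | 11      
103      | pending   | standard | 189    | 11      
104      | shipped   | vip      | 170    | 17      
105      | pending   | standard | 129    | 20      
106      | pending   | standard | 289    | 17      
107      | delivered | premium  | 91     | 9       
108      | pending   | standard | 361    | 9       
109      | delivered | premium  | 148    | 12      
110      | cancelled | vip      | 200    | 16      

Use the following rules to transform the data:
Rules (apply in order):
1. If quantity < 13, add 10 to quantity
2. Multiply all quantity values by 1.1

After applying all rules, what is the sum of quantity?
211.2

Step 1: Apply Rule 1 - Add 10 to records with quantity < 13
  - 6 records affected: 62 + (6 × 10) = 122
  - Unaffected records: 70
  - Sum after Rule 1: 192
Step 2: Apply Rule 2 - Multiply all by 1.1
  - 192 × 1.1 = 211.2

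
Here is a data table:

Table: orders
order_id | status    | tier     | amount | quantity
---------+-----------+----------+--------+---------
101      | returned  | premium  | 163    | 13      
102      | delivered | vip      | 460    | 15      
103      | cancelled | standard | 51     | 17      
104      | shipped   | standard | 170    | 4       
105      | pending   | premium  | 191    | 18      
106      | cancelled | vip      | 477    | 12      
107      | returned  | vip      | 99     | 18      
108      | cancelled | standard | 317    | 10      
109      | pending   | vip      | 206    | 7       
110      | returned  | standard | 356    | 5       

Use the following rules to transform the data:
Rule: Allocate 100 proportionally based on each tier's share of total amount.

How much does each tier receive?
premium: 14.22, standard: 35.9, vip: 49.88

Step 1: Calculate total amount = 2490
Step 2: Calculate each tier's proportion:
  premium: 354/2490 = 14.22% → 14.22
  standard: 894/2490 = 35.90% → 35.9
  vip: 1242/2490 = 49.88% → 49.88
Step 3: Verify: sum of allocations ≈ 100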